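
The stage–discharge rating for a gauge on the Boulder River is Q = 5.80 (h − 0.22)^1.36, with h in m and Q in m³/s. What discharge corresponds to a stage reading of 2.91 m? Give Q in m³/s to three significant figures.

22.3 m³/s

Q = 5.80 × (2.91 − 0.22)^1.36 = 5.80 × 2.69^1.36 = 22.28 m³/s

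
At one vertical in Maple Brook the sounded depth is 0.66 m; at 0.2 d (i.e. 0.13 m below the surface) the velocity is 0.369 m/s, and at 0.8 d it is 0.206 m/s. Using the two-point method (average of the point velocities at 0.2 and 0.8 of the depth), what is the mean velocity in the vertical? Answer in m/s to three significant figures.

0.288 m/s

v̄ = (0.369 + 0.206) / 2 = 0.2875 m/s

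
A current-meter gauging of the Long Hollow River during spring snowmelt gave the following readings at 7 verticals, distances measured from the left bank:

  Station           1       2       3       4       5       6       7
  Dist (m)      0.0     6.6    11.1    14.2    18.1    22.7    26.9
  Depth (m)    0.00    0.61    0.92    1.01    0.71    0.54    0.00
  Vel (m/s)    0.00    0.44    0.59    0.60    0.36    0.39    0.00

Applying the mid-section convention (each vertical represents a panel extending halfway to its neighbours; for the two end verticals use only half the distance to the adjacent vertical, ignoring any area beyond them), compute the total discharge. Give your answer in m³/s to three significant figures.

w_2 = (11.1 − 0.0)/2 = 5.55 m; q_2 = 0.44 × 0.61 × 5.55 = 1.490 m³/s
w_3 = (14.2 − 6.6)/2 = 3.8 m; q_3 = 0.59 × 0.92 × 3.8 = 2.063 m³/s
w_4 = (18.1 − 11.1)/2 = 3.5 m; q_4 = 0.60 × 1.01 × 3.5 = 2.121 m³/s
w_5 = (22.7 − 14.2)/2 = 4.25 m; q_5 = 0.36 × 0.71 × 4.25 = 1.086 m³/s
w_6 = (26.9 − 18.1)/2 = 4.4 m; q_6 = 0.39 × 0.54 × 4.4 = 0.9266 m³/s
Stations 1, 7 contribute zero (depth or velocity is 0).
Q = Σ qᵢ = 7.686 m³/s

7.69 m³/s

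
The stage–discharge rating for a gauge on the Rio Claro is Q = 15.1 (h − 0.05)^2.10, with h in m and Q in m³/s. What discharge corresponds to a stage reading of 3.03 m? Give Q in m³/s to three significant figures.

150 m³/s

Q = 15.1 × (3.03 − 0.05)^2.10 = 15.1 × 2.98^2.10 = 149.6 m³/s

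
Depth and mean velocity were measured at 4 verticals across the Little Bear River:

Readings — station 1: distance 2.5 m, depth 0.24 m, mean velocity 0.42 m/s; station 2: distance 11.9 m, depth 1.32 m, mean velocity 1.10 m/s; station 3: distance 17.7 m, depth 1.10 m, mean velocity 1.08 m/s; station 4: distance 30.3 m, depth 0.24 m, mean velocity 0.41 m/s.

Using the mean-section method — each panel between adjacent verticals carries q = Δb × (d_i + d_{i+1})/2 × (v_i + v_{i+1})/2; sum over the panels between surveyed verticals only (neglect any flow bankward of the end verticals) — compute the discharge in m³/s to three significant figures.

19.5 m³/s

Panel 1-2: Δb = 9.4 m, d̄ = (0.24+1.32)/2 = 0.78, v̄ = (0.42+1.10)/2 = 0.76 → q = 9.4×0.78×0.76 = 5.572 m³/s
Panel 2-3: Δb = 5.8 m, d̄ = (1.32+1.10)/2 = 1.21, v̄ = (1.10+1.08)/2 = 1.09 → q = 5.8×1.21×1.09 = 7.650 m³/s
Panel 3-4: Δb = 12.6 m, d̄ = (1.10+0.24)/2 = 0.67, v̄ = (1.08+0.41)/2 = 0.745 → q = 12.6×0.67×0.745 = 6.289 m³/s
Q = Σ q = 19.51 m³/s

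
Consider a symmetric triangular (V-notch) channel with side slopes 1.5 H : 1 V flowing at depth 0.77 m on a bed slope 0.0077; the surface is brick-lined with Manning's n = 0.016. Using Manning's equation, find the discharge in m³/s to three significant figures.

A = z·y² = 1.5×0.77² = 0.8894 m²
P = 2y√(1+z²) = 2×0.77×√(1+1.5²) = 2.776 m
R = A/P = 0.8894/2.776 = 0.3203 m
Q = (1/n)·A·R^(2/3)·S^(1/2) = (1/0.016) × 0.8894 × 0.3203^(2/3) × 0.0077^(1/2) = 2.284 m³/s

2.28 m³/s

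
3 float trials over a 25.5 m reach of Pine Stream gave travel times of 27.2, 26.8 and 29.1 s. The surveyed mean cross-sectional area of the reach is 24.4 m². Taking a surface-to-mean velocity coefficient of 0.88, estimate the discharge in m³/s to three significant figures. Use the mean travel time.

t̄ = (27.2 + 26.8 + 29.1) / 3 = 27.7 s
v_surface = L / t̄ = 25.5 / 27.7 = 0.9206 m/s
v_mean = 0.88 × 0.9206 = 0.8101 m/s
Q = A × v_mean = 24.4 × 0.8101 = 19.77 m³/s

19.8 m³/s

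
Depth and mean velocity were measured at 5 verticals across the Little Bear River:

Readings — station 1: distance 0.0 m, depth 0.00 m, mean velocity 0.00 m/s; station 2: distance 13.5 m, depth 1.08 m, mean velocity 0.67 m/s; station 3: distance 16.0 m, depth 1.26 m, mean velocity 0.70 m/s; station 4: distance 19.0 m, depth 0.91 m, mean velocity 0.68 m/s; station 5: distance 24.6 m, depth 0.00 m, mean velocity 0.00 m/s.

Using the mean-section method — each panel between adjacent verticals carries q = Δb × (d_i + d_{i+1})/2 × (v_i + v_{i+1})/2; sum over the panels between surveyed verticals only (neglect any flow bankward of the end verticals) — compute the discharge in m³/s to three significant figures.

Panel 1-2: Δb = 13.5 m, d̄ = (0.00+1.08)/2 = 0.54, v̄ = (0.00+0.67)/2 = 0.335 → q = 13.5×0.54×0.335 = 2.442 m³/s
Panel 2-3: Δb = 2.5 m, d̄ = (1.08+1.26)/2 = 1.17, v̄ = (0.67+0.70)/2 = 0.685 → q = 2.5×1.17×0.685 = 2.004 m³/s
Panel 3-4: Δb = 3 m, d̄ = (1.26+0.91)/2 = 1.085, v̄ = (0.70+0.68)/2 = 0.69 → q = 3×1.085×0.69 = 2.246 m³/s
Panel 4-5: Δb = 5.6 m, d̄ = (0.91+0.00)/2 = 0.455, v̄ = (0.68+0.00)/2 = 0.34 → q = 5.6×0.455×0.34 = 0.8663 m³/s
Q = Σ q = 7.558 m³/s

7.56 m³/s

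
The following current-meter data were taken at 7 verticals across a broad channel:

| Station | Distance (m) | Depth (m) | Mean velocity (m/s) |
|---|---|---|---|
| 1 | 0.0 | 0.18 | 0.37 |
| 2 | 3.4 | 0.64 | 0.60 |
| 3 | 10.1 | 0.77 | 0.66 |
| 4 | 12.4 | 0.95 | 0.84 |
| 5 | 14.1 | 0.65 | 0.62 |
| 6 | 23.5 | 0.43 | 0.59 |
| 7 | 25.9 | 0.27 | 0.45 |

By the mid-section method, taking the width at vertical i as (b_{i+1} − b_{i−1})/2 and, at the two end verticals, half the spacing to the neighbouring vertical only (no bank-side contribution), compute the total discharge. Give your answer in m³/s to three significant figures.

w_1 = (3.4 − 0.0)/2 = 1.7 m; q_1 = 0.37 × 0.18 × 1.7 = 0.1132 m³/s
w_2 = (10.1 − 0.0)/2 = 5.05 m; q_2 = 0.60 × 0.64 × 5.05 = 1.939 m³/s
w_3 = (12.4 − 3.4)/2 = 4.5 m; q_3 = 0.66 × 0.77 × 4.5 = 2.287 m³/s
w_4 = (14.1 − 10.1)/2 = 2 m; q_4 = 0.84 × 0.95 × 2 = 1.596 m³/s
w_5 = (23.5 − 12.4)/2 = 5.55 m; q_5 = 0.62 × 0.65 × 5.55 = 2.237 m³/s
w_6 = (25.9 − 14.1)/2 = 5.9 m; q_6 = 0.59 × 0.43 × 5.9 = 1.497 m³/s
w_7 = (25.9 − 23.5)/2 = 1.2 m; q_7 = 0.45 × 0.27 × 1.2 = 0.1458 m³/s
Q = Σ qᵢ = 9.815 m³/s

9.81 m³/s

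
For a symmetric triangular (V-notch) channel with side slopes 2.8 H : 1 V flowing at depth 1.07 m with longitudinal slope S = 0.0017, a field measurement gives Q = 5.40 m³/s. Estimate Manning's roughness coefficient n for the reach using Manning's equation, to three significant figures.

0.0155

A = z·y² = 2.8×1.07² = 3.206 m²
P = 2y√(1+z²) = 2×1.07×√(1+2.8²) = 6.363 m
R = A/P = 3.206/6.363 = 0.5038 m
n = (1/Q)·A·R^(2/3)·S^(1/2) = (1/5.40) × 3.206 × 0.6332 × 0.04123 = 0.01550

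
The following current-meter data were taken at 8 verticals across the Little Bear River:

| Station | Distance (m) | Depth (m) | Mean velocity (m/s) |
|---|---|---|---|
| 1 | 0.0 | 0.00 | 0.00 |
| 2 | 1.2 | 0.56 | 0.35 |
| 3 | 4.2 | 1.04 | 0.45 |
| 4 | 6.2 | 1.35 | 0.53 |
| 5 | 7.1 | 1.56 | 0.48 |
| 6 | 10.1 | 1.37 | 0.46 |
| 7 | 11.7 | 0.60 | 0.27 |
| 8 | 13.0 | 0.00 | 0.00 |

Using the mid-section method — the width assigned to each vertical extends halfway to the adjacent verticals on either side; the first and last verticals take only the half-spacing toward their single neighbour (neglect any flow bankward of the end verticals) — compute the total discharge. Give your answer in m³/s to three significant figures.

5.76 m³/s

w_2 = (4.2 − 0.0)/2 = 2.1 m; q_2 = 0.35 × 0.56 × 2.1 = 0.4116 m³/s
w_3 = (6.2 − 1.2)/2 = 2.5 m; q_3 = 0.45 × 1.04 × 2.5 = 1.170 m³/s
w_4 = (7.1 − 4.2)/2 = 1.45 m; q_4 = 0.53 × 1.35 × 1.45 = 1.037 m³/s
w_5 = (10.1 − 6.2)/2 = 1.95 m; q_5 = 0.48 × 1.56 × 1.95 = 1.460 m³/s
w_6 = (11.7 − 7.1)/2 = 2.3 m; q_6 = 0.46 × 1.37 × 2.3 = 1.449 m³/s
w_7 = (13.0 − 10.1)/2 = 1.45 m; q_7 = 0.27 × 0.60 × 1.45 = 0.2349 m³/s
Stations 1, 8 contribute zero (depth or velocity is 0).
Q = Σ qᵢ = 5.764 m³/s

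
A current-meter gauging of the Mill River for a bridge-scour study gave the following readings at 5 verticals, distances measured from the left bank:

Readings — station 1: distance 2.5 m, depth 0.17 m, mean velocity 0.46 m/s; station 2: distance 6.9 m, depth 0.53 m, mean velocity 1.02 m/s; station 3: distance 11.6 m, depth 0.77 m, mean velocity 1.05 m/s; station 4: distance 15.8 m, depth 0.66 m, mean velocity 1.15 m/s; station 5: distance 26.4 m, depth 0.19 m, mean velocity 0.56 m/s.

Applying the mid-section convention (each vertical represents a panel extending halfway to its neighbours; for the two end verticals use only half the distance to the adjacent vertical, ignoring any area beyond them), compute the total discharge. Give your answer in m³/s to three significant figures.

12.4 m³/s

w_1 = (6.9 − 2.5)/2 = 2.2 m; q_1 = 0.46 × 0.17 × 2.2 = 0.1720 m³/s
w_2 = (11.6 − 2.5)/2 = 4.55 m; q_2 = 1.02 × 0.53 × 4.55 = 2.460 m³/s
w_3 = (15.8 − 6.9)/2 = 4.45 m; q_3 = 1.05 × 0.77 × 4.45 = 3.598 m³/s
w_4 = (26.4 − 11.6)/2 = 7.4 m; q_4 = 1.15 × 0.66 × 7.4 = 5.617 m³/s
w_5 = (26.4 − 15.8)/2 = 5.3 m; q_5 = 0.56 × 0.19 × 5.3 = 0.5639 m³/s
Q = Σ qᵢ = 12.41 m³/s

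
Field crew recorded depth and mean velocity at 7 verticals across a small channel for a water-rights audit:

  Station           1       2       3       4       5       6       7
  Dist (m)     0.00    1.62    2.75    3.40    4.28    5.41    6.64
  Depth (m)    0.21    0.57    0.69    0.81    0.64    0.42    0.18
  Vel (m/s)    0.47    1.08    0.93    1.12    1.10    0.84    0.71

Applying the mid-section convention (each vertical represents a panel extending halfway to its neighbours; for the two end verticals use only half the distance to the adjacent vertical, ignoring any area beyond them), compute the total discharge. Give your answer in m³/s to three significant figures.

w_1 = (1.62 − 0.00)/2 = 0.81 m; q_1 = 0.47 × 0.21 × 0.81 = 0.07995 m³/s
w_2 = (2.75 − 0.00)/2 = 1.375 m; q_2 = 1.08 × 0.57 × 1.375 = 0.8465 m³/s
w_3 = (3.40 − 1.62)/2 = 0.89 m; q_3 = 0.93 × 0.69 × 0.89 = 0.5711 m³/s
w_4 = (4.28 − 2.75)/2 = 0.765 m; q_4 = 1.12 × 0.81 × 0.765 = 0.6940 m³/s
w_5 = (5.41 − 3.40)/2 = 1.005 m; q_5 = 1.10 × 0.64 × 1.005 = 0.7075 m³/s
w_6 = (6.64 − 4.28)/2 = 1.18 m; q_6 = 0.84 × 0.42 × 1.18 = 0.4163 m³/s
w_7 = (6.64 − 5.41)/2 = 0.615 m; q_7 = 0.71 × 0.18 × 0.615 = 0.07860 m³/s
Q = Σ qᵢ = 3.394 m³/s

3.39 m³/s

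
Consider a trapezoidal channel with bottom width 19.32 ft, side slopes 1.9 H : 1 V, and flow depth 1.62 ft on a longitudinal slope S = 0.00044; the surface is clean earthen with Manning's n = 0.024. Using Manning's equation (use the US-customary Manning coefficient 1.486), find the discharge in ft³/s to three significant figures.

A = (b + z·y)·y = (19.32 + 1.9×1.62)×1.62 = 36.28 ft²
P = b + 2y√(1+z²) = 19.32 + 2×1.62×√(1+1.9²) = 26.28 ft
R = A/P = 36.28/26.28 = 1.381 ft
Q = (1.486/n)·A·R^(2/3)·S^(1/2) = (1.486/0.024) × 36.28 × 1.381^(2/3) × 0.00044^(1/2) = 58.44 ft³/s

58.4 ft³/s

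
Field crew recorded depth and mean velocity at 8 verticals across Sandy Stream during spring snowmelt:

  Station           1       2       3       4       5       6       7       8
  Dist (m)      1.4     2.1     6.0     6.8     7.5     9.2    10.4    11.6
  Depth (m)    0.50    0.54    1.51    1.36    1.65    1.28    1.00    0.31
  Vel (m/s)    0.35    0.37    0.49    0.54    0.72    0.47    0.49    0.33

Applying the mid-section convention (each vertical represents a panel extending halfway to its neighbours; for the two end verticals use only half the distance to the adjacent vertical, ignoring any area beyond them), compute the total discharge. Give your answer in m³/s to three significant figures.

5.76 m³/s

w_1 = (2.1 − 1.4)/2 = 0.35 m; q_1 = 0.35 × 0.50 × 0.35 = 0.06125 m³/s
w_2 = (6.0 − 1.4)/2 = 2.3 m; q_2 = 0.37 × 0.54 × 2.3 = 0.4595 m³/s
w_3 = (6.8 − 2.1)/2 = 2.35 m; q_3 = 0.49 × 1.51 × 2.35 = 1.739 m³/s
w_4 = (7.5 − 6.0)/2 = 0.75 m; q_4 = 0.54 × 1.36 × 0.75 = 0.5508 m³/s
w_5 = (9.2 − 6.8)/2 = 1.2 m; q_5 = 0.72 × 1.65 × 1.2 = 1.426 m³/s
w_6 = (10.4 − 7.5)/2 = 1.45 m; q_6 = 0.47 × 1.28 × 1.45 = 0.8723 m³/s
w_7 = (11.6 − 9.2)/2 = 1.2 m; q_7 = 0.49 × 1.00 × 1.2 = 0.5880 m³/s
w_8 = (11.6 − 10.4)/2 = 0.6 m; q_8 = 0.33 × 0.31 × 0.6 = 0.06138 m³/s
Q = Σ qᵢ = 5.758 m³/s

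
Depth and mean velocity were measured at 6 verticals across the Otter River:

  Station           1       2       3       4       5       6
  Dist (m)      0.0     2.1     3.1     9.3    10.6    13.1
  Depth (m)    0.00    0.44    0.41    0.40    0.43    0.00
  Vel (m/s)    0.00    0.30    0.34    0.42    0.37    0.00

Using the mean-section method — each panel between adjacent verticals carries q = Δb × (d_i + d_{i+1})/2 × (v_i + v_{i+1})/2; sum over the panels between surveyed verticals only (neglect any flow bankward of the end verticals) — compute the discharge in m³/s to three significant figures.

1.47 m³/s

Panel 1-2: Δb = 2.1 m, d̄ = (0.00+0.44)/2 = 0.22, v̄ = (0.00+0.30)/2 = 0.15 → q = 2.1×0.22×0.15 = 0.06930 m³/s
Panel 2-3: Δb = 1 m, d̄ = (0.44+0.41)/2 = 0.425, v̄ = (0.30+0.34)/2 = 0.32 → q = 1×0.425×0.32 = 0.1360 m³/s
Panel 3-4: Δb = 6.2 m, d̄ = (0.41+0.40)/2 = 0.405, v̄ = (0.34+0.42)/2 = 0.38 → q = 6.2×0.405×0.38 = 0.9542 m³/s
Panel 4-5: Δb = 1.3 m, d̄ = (0.40+0.43)/2 = 0.415, v̄ = (0.42+0.37)/2 = 0.395 → q = 1.3×0.415×0.395 = 0.2131 m³/s
Panel 5-6: Δb = 2.5 m, d̄ = (0.43+0.00)/2 = 0.215, v̄ = (0.37+0.00)/2 = 0.185 → q = 2.5×0.215×0.185 = 0.09944 m³/s
Q = Σ q = 1.472 m³/s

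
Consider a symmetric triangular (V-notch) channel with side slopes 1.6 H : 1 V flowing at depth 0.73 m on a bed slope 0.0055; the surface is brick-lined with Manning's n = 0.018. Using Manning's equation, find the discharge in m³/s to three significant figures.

A = z·y² = 1.6×0.73² = 0.8526 m²
P = 2y√(1+z²) = 2×0.73×√(1+1.6²) = 2.755 m
R = A/P = 0.8526/2.755 = 0.3095 m
Q = (1/n)·A·R^(2/3)·S^(1/2) = (1/0.018) × 0.8526 × 0.3095^(2/3) × 0.0055^(1/2) = 1.607 m³/s

1.61 m³/s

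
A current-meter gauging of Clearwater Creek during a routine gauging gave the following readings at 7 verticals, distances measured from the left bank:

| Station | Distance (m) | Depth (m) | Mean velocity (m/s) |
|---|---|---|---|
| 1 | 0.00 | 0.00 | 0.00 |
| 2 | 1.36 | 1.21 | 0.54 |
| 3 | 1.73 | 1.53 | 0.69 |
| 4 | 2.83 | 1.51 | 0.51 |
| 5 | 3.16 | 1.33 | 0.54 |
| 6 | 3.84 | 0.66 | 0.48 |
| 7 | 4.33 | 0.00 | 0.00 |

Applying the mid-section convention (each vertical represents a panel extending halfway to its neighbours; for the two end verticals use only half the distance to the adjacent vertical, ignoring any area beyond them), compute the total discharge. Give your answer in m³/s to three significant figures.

2.44 m³/s

w_2 = (1.73 − 0.00)/2 = 0.865 m; q_2 = 0.54 × 1.21 × 0.865 = 0.5652 m³/s
w_3 = (2.83 − 1.36)/2 = 0.735 m; q_3 = 0.69 × 1.53 × 0.735 = 0.7759 m³/s
w_4 = (3.16 − 1.73)/2 = 0.715 m; q_4 = 0.51 × 1.51 × 0.715 = 0.5506 m³/s
w_5 = (3.84 − 2.83)/2 = 0.505 m; q_5 = 0.54 × 1.33 × 0.505 = 0.3627 m³/s
w_6 = (4.33 − 3.16)/2 = 0.585 m; q_6 = 0.48 × 0.66 × 0.585 = 0.1853 m³/s
Stations 1, 7 contribute zero (depth or velocity is 0).
Q = Σ qᵢ = 2.440 m³/s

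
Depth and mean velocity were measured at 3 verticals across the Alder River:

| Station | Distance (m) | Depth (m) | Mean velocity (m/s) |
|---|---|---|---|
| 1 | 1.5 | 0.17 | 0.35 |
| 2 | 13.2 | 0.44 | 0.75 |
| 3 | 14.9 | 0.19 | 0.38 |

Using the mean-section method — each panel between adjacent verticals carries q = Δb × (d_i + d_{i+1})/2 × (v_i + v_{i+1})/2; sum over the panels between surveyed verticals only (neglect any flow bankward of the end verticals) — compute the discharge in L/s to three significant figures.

2270 L/s

Panel 1-2: Δb = 11.7 m, d̄ = (0.17+0.44)/2 = 0.305, v̄ = (0.35+0.75)/2 = 0.55 → q = 11.7×0.305×0.55 = 1.963 m³/s
Panel 2-3: Δb = 1.7 m, d̄ = (0.44+0.19)/2 = 0.315, v̄ = (0.75+0.38)/2 = 0.565 → q = 1.7×0.315×0.565 = 0.3026 m³/s
Q = Σ q = 2.265 m³/s
= 2.265 × 1000 = 2265 L/s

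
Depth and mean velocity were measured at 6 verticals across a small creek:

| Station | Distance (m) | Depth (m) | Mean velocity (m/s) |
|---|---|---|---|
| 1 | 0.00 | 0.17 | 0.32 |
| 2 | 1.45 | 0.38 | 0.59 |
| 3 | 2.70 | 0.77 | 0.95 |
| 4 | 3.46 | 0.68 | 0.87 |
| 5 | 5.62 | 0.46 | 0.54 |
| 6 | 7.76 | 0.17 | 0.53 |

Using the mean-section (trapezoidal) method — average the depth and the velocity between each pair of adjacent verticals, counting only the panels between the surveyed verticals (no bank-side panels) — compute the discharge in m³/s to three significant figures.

2.46 m³/s

Panel 1-2: Δb = 1.45 m, d̄ = (0.17+0.38)/2 = 0.275, v̄ = (0.32+0.59)/2 = 0.455 → q = 1.45×0.275×0.455 = 0.1814 m³/s
Panel 2-3: Δb = 1.25 m, d̄ = (0.38+0.77)/2 = 0.575, v̄ = (0.59+0.95)/2 = 0.77 → q = 1.25×0.575×0.77 = 0.5534 m³/s
Panel 3-4: Δb = 0.76 m, d̄ = (0.77+0.68)/2 = 0.725, v̄ = (0.95+0.87)/2 = 0.91 → q = 0.76×0.725×0.91 = 0.5014 m³/s
Panel 4-5: Δb = 2.16 m, d̄ = (0.68+0.46)/2 = 0.57, v̄ = (0.87+0.54)/2 = 0.705 → q = 2.16×0.57×0.705 = 0.8680 m³/s
Panel 5-6: Δb = 2.14 m, d̄ = (0.46+0.17)/2 = 0.315, v̄ = (0.54+0.53)/2 = 0.535 → q = 2.14×0.315×0.535 = 0.3606 m³/s
Q = Σ q = 2.465 m³/s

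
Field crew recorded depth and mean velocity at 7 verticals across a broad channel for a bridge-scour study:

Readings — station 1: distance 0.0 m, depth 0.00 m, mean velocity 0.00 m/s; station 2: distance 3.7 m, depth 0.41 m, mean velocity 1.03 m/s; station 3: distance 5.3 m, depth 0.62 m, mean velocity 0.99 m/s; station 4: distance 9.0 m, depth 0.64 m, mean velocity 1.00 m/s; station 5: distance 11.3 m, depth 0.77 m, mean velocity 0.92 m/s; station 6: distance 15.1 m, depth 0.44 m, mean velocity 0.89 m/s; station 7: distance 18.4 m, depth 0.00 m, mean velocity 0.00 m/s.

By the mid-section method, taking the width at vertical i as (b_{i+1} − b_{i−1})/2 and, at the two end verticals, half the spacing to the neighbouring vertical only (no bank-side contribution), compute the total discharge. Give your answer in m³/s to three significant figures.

8.22 m³/s

w_2 = (5.3 − 0.0)/2 = 2.65 m; q_2 = 1.03 × 0.41 × 2.65 = 1.119 m³/s
w_3 = (9.0 − 3.7)/2 = 2.65 m; q_3 = 0.99 × 0.62 × 2.65 = 1.627 m³/s
w_4 = (11.3 − 5.3)/2 = 3 m; q_4 = 1.00 × 0.64 × 3 = 1.920 m³/s
w_5 = (15.1 − 9.0)/2 = 3.05 m; q_5 = 0.92 × 0.77 × 3.05 = 2.161 m³/s
w_6 = (18.4 − 11.3)/2 = 3.55 m; q_6 = 0.89 × 0.44 × 3.55 = 1.390 m³/s
Stations 1, 7 contribute zero (depth or velocity is 0).
Q = Σ qᵢ = 8.216 m³/s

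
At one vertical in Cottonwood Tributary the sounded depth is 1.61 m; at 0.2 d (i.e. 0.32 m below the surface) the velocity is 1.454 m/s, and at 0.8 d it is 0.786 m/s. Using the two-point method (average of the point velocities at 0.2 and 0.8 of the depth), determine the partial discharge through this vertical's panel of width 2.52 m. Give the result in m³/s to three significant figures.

4.54 m³/s

v̄ = (1.454 + 0.786) / 2 = 1.120 m/s
q = v̄ × d × w = 1.120 × 1.61 × 2.52 = 4.544 m³/s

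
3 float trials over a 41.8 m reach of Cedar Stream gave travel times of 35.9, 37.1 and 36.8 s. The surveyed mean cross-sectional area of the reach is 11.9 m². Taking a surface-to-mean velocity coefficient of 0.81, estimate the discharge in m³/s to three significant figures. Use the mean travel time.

t̄ = (35.9 + 37.1 + 36.8) / 3 = 36.6 s
v_surface = L / t̄ = 41.8 / 36.6 = 1.142 m/s
v_mean = 0.81 × 1.142 = 0.9251 m/s
Q = A × v_mean = 11.9 × 0.9251 = 11.01 m³/s

11.0 m³/s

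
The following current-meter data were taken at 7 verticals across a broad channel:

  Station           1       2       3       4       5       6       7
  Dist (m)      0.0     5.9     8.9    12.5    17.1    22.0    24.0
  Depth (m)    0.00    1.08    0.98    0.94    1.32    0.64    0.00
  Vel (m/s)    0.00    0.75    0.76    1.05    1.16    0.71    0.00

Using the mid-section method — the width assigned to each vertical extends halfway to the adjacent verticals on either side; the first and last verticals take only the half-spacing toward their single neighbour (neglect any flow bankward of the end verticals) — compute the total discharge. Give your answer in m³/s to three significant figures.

18.9 m³/s

w_2 = (8.9 − 0.0)/2 = 4.45 m; q_2 = 0.75 × 1.08 × 4.45 = 3.605 m³/s
w_3 = (12.5 − 5.9)/2 = 3.3 m; q_3 = 0.76 × 0.98 × 3.3 = 2.458 m³/s
w_4 = (17.1 − 8.9)/2 = 4.1 m; q_4 = 1.05 × 0.94 × 4.1 = 4.047 m³/s
w_5 = (22.0 − 12.5)/2 = 4.75 m; q_5 = 1.16 × 1.32 × 4.75 = 7.273 m³/s
w_6 = (24.0 − 17.1)/2 = 3.45 m; q_6 = 0.71 × 0.64 × 3.45 = 1.568 m³/s
Stations 1, 7 contribute zero (depth or velocity is 0).
Q = Σ qᵢ = 18.95 m³/s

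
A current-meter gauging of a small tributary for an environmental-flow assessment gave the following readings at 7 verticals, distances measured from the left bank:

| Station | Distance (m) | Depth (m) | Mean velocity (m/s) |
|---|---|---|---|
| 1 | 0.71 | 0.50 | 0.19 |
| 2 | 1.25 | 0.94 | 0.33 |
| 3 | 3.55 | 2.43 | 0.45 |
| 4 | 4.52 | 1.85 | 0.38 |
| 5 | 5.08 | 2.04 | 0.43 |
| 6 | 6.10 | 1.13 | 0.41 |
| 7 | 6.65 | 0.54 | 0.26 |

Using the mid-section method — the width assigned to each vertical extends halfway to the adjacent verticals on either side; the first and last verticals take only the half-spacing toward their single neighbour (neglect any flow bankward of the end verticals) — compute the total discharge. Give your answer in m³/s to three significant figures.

w_1 = (1.25 − 0.71)/2 = 0.27 m; q_1 = 0.19 × 0.50 × 0.27 = 0.02565 m³/s
w_2 = (3.55 − 0.71)/2 = 1.42 m; q_2 = 0.33 × 0.94 × 1.42 = 0.4405 m³/s
w_3 = (4.52 − 1.25)/2 = 1.635 m; q_3 = 0.45 × 2.43 × 1.635 = 1.788 m³/s
w_4 = (5.08 − 3.55)/2 = 0.765 m; q_4 = 0.38 × 1.85 × 0.765 = 0.5378 m³/s
w_5 = (6.10 − 4.52)/2 = 0.79 m; q_5 = 0.43 × 2.04 × 0.79 = 0.6930 m³/s
w_6 = (6.65 − 5.08)/2 = 0.785 m; q_6 = 0.41 × 1.13 × 0.785 = 0.3637 m³/s
w_7 = (6.65 − 6.10)/2 = 0.275 m; q_7 = 0.26 × 0.54 × 0.275 = 0.03861 m³/s
Q = Σ qᵢ = 3.887 m³/s

3.89 m³/s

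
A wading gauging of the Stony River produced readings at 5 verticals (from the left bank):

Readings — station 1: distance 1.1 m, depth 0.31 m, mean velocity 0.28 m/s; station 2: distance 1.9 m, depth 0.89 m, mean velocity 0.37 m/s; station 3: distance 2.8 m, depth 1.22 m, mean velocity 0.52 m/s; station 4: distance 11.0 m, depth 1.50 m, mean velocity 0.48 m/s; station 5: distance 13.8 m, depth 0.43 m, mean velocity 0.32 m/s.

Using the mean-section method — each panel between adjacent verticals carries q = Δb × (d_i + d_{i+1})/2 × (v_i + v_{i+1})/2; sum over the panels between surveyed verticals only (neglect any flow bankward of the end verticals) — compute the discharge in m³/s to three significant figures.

Panel 1-2: Δb = 0.8 m, d̄ = (0.31+0.89)/2 = 0.6, v̄ = (0.28+0.37)/2 = 0.325 → q = 0.8×0.6×0.325 = 0.1560 m³/s
Panel 2-3: Δb = 0.9 m, d̄ = (0.89+1.22)/2 = 1.055, v̄ = (0.37+0.52)/2 = 0.445 → q = 0.9×1.055×0.445 = 0.4225 m³/s
Panel 3-4: Δb = 8.2 m, d̄ = (1.22+1.50)/2 = 1.36, v̄ = (0.52+0.48)/2 = 0.5 → q = 8.2×1.36×0.5 = 5.576 m³/s
Panel 4-5: Δb = 2.8 m, d̄ = (1.50+0.43)/2 = 0.965, v̄ = (0.48+0.32)/2 = 0.4 → q = 2.8×0.965×0.4 = 1.081 m³/s
Q = Σ q = 7.235 m³/s

7.24 m³/s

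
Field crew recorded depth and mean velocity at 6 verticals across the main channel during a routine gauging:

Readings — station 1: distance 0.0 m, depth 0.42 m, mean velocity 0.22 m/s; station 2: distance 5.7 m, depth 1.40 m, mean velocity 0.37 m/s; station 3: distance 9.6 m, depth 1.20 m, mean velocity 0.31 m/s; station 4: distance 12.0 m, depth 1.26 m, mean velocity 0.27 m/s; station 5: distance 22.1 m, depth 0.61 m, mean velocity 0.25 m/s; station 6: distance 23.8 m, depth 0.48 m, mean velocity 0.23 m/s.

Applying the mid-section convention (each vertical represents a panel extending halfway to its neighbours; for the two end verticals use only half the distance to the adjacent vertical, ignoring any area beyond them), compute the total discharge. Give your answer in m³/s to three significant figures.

w_1 = (5.7 − 0.0)/2 = 2.85 m; q_1 = 0.22 × 0.42 × 2.85 = 0.2633 m³/s
w_2 = (9.6 − 0.0)/2 = 4.8 m; q_2 = 0.37 × 1.40 × 4.8 = 2.486 m³/s
w_3 = (12.0 − 5.7)/2 = 3.15 m; q_3 = 0.31 × 1.20 × 3.15 = 1.172 m³/s
w_4 = (22.1 − 9.6)/2 = 6.25 m; q_4 = 0.27 × 1.26 × 6.25 = 2.126 m³/s
w_5 = (23.8 − 12.0)/2 = 5.9 m; q_5 = 0.25 × 0.61 × 5.9 = 0.8998 m³/s
w_6 = (23.8 − 22.1)/2 = 0.85 m; q_6 = 0.23 × 0.48 × 0.85 = 0.09384 m³/s
Q = Σ qᵢ = 7.041 m³/s

7.04 m³/s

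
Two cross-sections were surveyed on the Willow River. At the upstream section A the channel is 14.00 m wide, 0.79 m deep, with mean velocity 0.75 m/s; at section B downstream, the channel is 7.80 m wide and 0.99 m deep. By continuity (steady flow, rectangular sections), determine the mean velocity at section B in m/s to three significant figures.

Q = A₁V₁ = (14.00×0.79) × 0.75 = 8.295 m³/s
A₂ = 7.80 × 0.99 = 7.722 m²
V₂ = Q/A₂ = 8.295/7.722 = 1.074 m/s

1.07 m/s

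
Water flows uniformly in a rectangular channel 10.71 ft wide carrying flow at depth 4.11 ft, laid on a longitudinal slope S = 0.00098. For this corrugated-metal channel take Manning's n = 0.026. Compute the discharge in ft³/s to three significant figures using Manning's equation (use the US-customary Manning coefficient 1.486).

138 ft³/s

A = b·y = 10.71 × 4.11 = 44.02 ft²
P = b + 2y = 10.71 + 2×4.11 = 18.93 ft
R = A/P = 44.02/18.93 = 2.325 ft
Q = (1.486/n)·A·R^(2/3)·S^(1/2) = (1.486/0.026) × 44.02 × 2.325^(2/3) × 0.00098^(1/2) = 138.2 ft³/s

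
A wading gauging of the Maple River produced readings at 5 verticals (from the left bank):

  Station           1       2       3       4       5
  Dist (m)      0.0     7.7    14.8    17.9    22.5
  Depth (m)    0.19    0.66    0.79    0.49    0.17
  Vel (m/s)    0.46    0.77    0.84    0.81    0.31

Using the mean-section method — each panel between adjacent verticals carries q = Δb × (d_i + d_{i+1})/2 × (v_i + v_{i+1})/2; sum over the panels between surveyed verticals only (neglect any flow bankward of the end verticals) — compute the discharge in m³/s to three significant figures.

8.64 m³/s

Panel 1-2: Δb = 7.7 m, d̄ = (0.19+0.66)/2 = 0.425, v̄ = (0.46+0.77)/2 = 0.615 → q = 7.7×0.425×0.615 = 2.013 m³/s
Panel 2-3: Δb = 7.1 m, d̄ = (0.66+0.79)/2 = 0.725, v̄ = (0.77+0.84)/2 = 0.805 → q = 7.1×0.725×0.805 = 4.144 m³/s
Panel 3-4: Δb = 3.1 m, d̄ = (0.79+0.49)/2 = 0.64, v̄ = (0.84+0.81)/2 = 0.825 → q = 3.1×0.64×0.825 = 1.637 m³/s
Panel 4-5: Δb = 4.6 m, d̄ = (0.49+0.17)/2 = 0.33, v̄ = (0.81+0.31)/2 = 0.56 → q = 4.6×0.33×0.56 = 0.8501 m³/s
Q = Σ q = 8.643 m³/s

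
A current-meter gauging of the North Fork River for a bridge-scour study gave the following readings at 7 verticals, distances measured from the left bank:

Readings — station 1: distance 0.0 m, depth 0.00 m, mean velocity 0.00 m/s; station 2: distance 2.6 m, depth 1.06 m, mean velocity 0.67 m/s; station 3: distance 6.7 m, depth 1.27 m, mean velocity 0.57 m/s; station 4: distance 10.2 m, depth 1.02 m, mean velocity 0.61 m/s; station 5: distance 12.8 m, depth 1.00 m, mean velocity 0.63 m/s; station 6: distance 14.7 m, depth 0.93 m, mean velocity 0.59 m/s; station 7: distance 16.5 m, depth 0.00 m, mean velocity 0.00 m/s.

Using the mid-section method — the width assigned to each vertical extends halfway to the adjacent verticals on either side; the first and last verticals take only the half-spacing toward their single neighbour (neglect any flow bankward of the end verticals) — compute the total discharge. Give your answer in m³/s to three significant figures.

w_2 = (6.7 − 0.0)/2 = 3.35 m; q_2 = 0.67 × 1.06 × 3.35 = 2.379 m³/s
w_3 = (10.2 − 2.6)/2 = 3.8 m; q_3 = 0.57 × 1.27 × 3.8 = 2.751 m³/s
w_4 = (12.8 − 6.7)/2 = 3.05 m; q_4 = 0.61 × 1.02 × 3.05 = 1.898 m³/s
w_5 = (14.7 − 10.2)/2 = 2.25 m; q_5 = 0.63 × 1.00 × 2.25 = 1.418 m³/s
w_6 = (16.5 − 12.8)/2 = 1.85 m; q_6 = 0.59 × 0.93 × 1.85 = 1.015 m³/s
Stations 1, 7 contribute zero (depth or velocity is 0).
Q = Σ qᵢ = 9.460 m³/s

9.46 m³/s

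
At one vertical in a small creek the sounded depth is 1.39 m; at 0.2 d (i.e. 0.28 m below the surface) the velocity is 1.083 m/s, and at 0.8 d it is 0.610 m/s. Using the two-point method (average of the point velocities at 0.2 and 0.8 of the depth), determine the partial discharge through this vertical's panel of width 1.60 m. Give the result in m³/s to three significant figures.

v̄ = (1.083 + 0.610) / 2 = 0.8465 m/s
q = v̄ × d × w = 0.8465 × 1.39 × 1.60 = 1.883 m³/s

1.88 m³/s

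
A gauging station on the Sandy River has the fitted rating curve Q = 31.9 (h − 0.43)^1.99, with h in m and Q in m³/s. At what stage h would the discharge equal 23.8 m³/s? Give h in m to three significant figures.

1.29 m

h − h₀ = (Q/C)^(1/b) = (23.8/31.9)^(1/1.99) = 0.8631 m
h = 0.43 + 0.8631 = 1.293 m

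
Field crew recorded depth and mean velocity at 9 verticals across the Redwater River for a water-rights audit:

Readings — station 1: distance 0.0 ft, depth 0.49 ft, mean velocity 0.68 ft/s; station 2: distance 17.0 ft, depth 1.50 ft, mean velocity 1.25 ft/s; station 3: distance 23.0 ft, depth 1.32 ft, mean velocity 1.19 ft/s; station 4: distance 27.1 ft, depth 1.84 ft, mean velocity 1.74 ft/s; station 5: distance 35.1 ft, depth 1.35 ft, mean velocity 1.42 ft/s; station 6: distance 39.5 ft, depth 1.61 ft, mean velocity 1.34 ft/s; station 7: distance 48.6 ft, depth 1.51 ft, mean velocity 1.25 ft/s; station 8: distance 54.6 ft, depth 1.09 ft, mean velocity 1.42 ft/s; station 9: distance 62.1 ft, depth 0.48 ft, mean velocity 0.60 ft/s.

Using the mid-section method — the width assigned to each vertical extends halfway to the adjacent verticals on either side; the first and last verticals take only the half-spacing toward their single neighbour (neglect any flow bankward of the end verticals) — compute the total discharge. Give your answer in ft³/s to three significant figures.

104 ft³/s

w_1 = (17.0 − 0.0)/2 = 8.5 ft; q_1 = 0.68 × 0.49 × 8.5 = 2.832 ft³/s
w_2 = (23.0 − 0.0)/2 = 11.5 ft; q_2 = 1.25 × 1.50 × 11.5 = 21.56 ft³/s
w_3 = (27.1 − 17.0)/2 = 5.05 ft; q_3 = 1.19 × 1.32 × 5.05 = 7.933 ft³/s
w_4 = (35.1 − 23.0)/2 = 6.05 ft; q_4 = 1.74 × 1.84 × 6.05 = 19.37 ft³/s
w_5 = (39.5 − 27.1)/2 = 6.2 ft; q_5 = 1.42 × 1.35 × 6.2 = 11.89 ft³/s
w_6 = (48.6 − 35.1)/2 = 6.75 ft; q_6 = 1.34 × 1.61 × 6.75 = 14.56 ft³/s
w_7 = (54.6 − 39.5)/2 = 7.55 ft; q_7 = 1.25 × 1.51 × 7.55 = 14.25 ft³/s
w_8 = (62.1 − 48.6)/2 = 6.75 ft; q_8 = 1.42 × 1.09 × 6.75 = 10.45 ft³/s
w_9 = (62.1 − 54.6)/2 = 3.75 ft; q_9 = 0.60 × 0.48 × 3.75 = 1.080 ft³/s
Q = Σ qᵢ = 103.9 ft³/s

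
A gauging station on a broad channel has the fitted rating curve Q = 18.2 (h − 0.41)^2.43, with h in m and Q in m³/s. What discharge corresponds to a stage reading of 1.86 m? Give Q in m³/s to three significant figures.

44.9 m³/s

Q = 18.2 × (1.86 − 0.41)^2.43 = 18.2 × 1.45^2.43 = 44.89 m³/s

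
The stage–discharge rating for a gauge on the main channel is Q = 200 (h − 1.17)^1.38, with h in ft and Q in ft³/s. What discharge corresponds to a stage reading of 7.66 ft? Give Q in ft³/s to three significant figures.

2640 ft³/s

Q = 200 × (7.66 − 1.17)^1.38 = 200 × 6.49^1.38 = 2642 ft³/s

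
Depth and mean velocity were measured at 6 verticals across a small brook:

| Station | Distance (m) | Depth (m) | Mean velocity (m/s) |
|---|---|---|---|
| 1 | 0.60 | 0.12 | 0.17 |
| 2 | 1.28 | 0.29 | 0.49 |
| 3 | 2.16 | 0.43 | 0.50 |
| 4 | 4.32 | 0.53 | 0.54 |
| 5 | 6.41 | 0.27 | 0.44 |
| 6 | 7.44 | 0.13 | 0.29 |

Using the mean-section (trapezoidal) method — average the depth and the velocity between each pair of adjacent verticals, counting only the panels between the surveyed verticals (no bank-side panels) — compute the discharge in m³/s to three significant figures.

Panel 1-2: Δb = 0.68 m, d̄ = (0.12+0.29)/2 = 0.205, v̄ = (0.17+0.49)/2 = 0.33 → q = 0.68×0.205×0.33 = 0.04600 m³/s
Panel 2-3: Δb = 0.88 m, d̄ = (0.29+0.43)/2 = 0.36, v̄ = (0.49+0.50)/2 = 0.495 → q = 0.88×0.36×0.495 = 0.1568 m³/s
Panel 3-4: Δb = 2.16 m, d̄ = (0.43+0.53)/2 = 0.48, v̄ = (0.50+0.54)/2 = 0.52 → q = 2.16×0.48×0.52 = 0.5391 m³/s
Panel 4-5: Δb = 2.09 m, d̄ = (0.53+0.27)/2 = 0.4, v̄ = (0.54+0.44)/2 = 0.49 → q = 2.09×0.4×0.49 = 0.4096 m³/s
Panel 5-6: Δb = 1.03 m, d̄ = (0.27+0.13)/2 = 0.2, v̄ = (0.44+0.29)/2 = 0.365 → q = 1.03×0.2×0.365 = 0.07519 m³/s
Q = Σ q = 1.227 m³/s

1.23 m³/s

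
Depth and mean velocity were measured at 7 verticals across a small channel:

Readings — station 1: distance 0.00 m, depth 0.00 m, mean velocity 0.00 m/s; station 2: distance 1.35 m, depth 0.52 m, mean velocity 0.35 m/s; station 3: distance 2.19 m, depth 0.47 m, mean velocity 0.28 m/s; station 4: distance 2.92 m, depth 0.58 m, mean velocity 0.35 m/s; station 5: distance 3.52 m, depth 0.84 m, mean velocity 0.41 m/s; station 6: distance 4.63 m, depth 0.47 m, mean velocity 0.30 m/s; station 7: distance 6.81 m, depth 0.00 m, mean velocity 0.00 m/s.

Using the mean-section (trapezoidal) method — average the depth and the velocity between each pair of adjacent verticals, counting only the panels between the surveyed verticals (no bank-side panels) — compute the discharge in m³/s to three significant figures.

Panel 1-2: Δb = 1.35 m, d̄ = (0.00+0.52)/2 = 0.26, v̄ = (0.00+0.35)/2 = 0.175 → q = 1.35×0.26×0.175 = 0.06143 m³/s
Panel 2-3: Δb = 0.84 m, d̄ = (0.52+0.47)/2 = 0.495, v̄ = (0.35+0.28)/2 = 0.315 → q = 0.84×0.495×0.315 = 0.1310 m³/s
Panel 3-4: Δb = 0.73 m, d̄ = (0.47+0.58)/2 = 0.525, v̄ = (0.28+0.35)/2 = 0.315 → q = 0.73×0.525×0.315 = 0.1207 m³/s
Panel 4-5: Δb = 0.6 m, d̄ = (0.58+0.84)/2 = 0.71, v̄ = (0.35+0.41)/2 = 0.38 → q = 0.6×0.71×0.38 = 0.1619 m³/s
Panel 5-6: Δb = 1.11 m, d̄ = (0.84+0.47)/2 = 0.655, v̄ = (0.41+0.30)/2 = 0.355 → q = 1.11×0.655×0.355 = 0.2581 m³/s
Panel 6-7: Δb = 2.18 m, d̄ = (0.47+0.00)/2 = 0.235, v̄ = (0.30+0.00)/2 = 0.15 → q = 2.18×0.235×0.15 = 0.07685 m³/s
Q = Σ q = 0.8100 m³/s

0.810 m³/s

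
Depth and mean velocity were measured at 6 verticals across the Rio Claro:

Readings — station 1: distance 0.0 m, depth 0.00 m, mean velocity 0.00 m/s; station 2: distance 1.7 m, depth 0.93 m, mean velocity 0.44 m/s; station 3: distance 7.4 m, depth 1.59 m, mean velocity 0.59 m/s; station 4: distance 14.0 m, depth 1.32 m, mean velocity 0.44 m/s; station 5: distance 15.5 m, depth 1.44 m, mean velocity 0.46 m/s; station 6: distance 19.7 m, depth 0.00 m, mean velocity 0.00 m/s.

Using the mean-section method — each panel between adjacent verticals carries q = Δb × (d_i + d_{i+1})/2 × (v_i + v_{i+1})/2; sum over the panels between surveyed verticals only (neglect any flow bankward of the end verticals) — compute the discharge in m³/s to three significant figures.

Panel 1-2: Δb = 1.7 m, d̄ = (0.00+0.93)/2 = 0.465, v̄ = (0.00+0.44)/2 = 0.22 → q = 1.7×0.465×0.22 = 0.1739 m³/s
Panel 2-3: Δb = 5.7 m, d̄ = (0.93+1.59)/2 = 1.26, v̄ = (0.44+0.59)/2 = 0.515 → q = 5.7×1.26×0.515 = 3.699 m³/s
Panel 3-4: Δb = 6.6 m, d̄ = (1.59+1.32)/2 = 1.455, v̄ = (0.59+0.44)/2 = 0.515 → q = 6.6×1.455×0.515 = 4.946 m³/s
Panel 4-5: Δb = 1.5 m, d̄ = (1.32+1.44)/2 = 1.38, v̄ = (0.44+0.46)/2 = 0.45 → q = 1.5×1.38×0.45 = 0.9315 m³/s
Panel 5-6: Δb = 4.2 m, d̄ = (1.44+0.00)/2 = 0.72, v̄ = (0.46+0.00)/2 = 0.23 → q = 4.2×0.72×0.23 = 0.6955 m³/s
Q = Σ q = 10.45 m³/s

10.4 m³/s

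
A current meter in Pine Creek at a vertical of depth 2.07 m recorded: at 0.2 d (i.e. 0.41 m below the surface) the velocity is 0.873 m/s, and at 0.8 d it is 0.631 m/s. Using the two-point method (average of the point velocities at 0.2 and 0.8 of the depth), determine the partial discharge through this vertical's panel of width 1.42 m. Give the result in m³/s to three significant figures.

2.21 m³/s

v̄ = (0.873 + 0.631) / 2 = 0.7520 m/s
q = v̄ × d × w = 0.7520 × 2.07 × 1.42 = 2.210 m³/s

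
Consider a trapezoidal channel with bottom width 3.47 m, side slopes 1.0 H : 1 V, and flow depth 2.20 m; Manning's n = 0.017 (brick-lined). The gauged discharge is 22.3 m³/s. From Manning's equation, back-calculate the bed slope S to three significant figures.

0.000660

A = (b + z·y)·y = (3.47 + 1.0×2.20)×2.20 = 12.47 m²
P = b + 2y√(1+z²) = 3.47 + 2×2.20×√(1+1.0²) = 9.693 m
R = A/P = 12.47/9.693 = 1.287 m
S = (Q·n / (1·A·R^(2/3)))² = (22.3×0.017 / (1×12.47×1.183))² = 0.0006598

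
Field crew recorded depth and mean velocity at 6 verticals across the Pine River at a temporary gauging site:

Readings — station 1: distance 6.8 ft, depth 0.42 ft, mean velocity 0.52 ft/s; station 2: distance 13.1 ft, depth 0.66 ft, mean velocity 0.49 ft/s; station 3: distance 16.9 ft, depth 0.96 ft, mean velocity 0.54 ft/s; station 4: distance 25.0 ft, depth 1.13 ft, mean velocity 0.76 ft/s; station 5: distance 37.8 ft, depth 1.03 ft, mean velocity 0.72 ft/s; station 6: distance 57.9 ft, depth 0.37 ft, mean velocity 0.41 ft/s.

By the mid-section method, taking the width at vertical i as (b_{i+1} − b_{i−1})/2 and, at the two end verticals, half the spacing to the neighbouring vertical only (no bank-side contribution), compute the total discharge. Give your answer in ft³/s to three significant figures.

28.1 ft³/s

w_1 = (13.1 − 6.8)/2 = 3.15 ft; q_1 = 0.52 × 0.42 × 3.15 = 0.6880 ft³/s
w_2 = (16.9 − 6.8)/2 = 5.05 ft; q_2 = 0.49 × 0.66 × 5.05 = 1.633 ft³/s
w_3 = (25.0 − 13.1)/2 = 5.95 ft; q_3 = 0.54 × 0.96 × 5.95 = 3.084 ft³/s
w_4 = (37.8 − 16.9)/2 = 10.45 ft; q_4 = 0.76 × 1.13 × 10.45 = 8.974 ft³/s
w_5 = (57.9 − 25.0)/2 = 16.45 ft; q_5 = 0.72 × 1.03 × 16.45 = 12.20 ft³/s
w_6 = (57.9 − 37.8)/2 = 10.05 ft; q_6 = 0.41 × 0.37 × 10.05 = 1.525 ft³/s
Q = Σ qᵢ = 28.10 ft³/s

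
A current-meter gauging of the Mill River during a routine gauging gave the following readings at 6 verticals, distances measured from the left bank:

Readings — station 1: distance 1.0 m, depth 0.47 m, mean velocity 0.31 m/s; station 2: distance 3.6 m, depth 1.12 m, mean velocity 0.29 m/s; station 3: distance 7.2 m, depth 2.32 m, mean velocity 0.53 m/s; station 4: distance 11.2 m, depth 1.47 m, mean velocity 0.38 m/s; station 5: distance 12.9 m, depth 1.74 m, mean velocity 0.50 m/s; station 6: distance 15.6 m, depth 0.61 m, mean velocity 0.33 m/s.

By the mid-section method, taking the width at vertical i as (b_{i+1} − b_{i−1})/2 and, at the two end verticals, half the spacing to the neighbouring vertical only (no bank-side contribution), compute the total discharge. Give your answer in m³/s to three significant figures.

9.65 m³/s

w_1 = (3.6 − 1.0)/2 = 1.3 m; q_1 = 0.31 × 0.47 × 1.3 = 0.1894 m³/s
w_2 = (7.2 − 1.0)/2 = 3.1 m; q_2 = 0.29 × 1.12 × 3.1 = 1.007 m³/s
w_3 = (11.2 − 3.6)/2 = 3.8 m; q_3 = 0.53 × 2.32 × 3.8 = 4.672 m³/s
w_4 = (12.9 − 7.2)/2 = 2.85 m; q_4 = 0.38 × 1.47 × 2.85 = 1.592 m³/s
w_5 = (15.6 − 11.2)/2 = 2.2 m; q_5 = 0.50 × 1.74 × 2.2 = 1.914 m³/s
w_6 = (15.6 − 12.9)/2 = 1.35 m; q_6 = 0.33 × 0.61 × 1.35 = 0.2718 m³/s
Q = Σ qᵢ = 9.647 m³/s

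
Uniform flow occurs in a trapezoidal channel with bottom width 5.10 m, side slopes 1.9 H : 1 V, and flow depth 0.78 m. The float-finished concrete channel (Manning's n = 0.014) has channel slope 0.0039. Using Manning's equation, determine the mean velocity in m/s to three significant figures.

A = (b + z·y)·y = (5.10 + 1.9×0.78)×0.78 = 5.134 m²
P = b + 2y√(1+z²) = 5.10 + 2×0.78×√(1+1.9²) = 8.449 m
R = A/P = 5.134/8.449 = 0.6076 m
Q = (1/n)·A·R^(2/3)·S^(1/2) = (1/0.014) × 5.134 × 0.6076^(2/3) × 0.0039^(1/2) = 16.43 m³/s
V = Q/A = 16.43/5.134 = 3.200 m/s

3.20 m/s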